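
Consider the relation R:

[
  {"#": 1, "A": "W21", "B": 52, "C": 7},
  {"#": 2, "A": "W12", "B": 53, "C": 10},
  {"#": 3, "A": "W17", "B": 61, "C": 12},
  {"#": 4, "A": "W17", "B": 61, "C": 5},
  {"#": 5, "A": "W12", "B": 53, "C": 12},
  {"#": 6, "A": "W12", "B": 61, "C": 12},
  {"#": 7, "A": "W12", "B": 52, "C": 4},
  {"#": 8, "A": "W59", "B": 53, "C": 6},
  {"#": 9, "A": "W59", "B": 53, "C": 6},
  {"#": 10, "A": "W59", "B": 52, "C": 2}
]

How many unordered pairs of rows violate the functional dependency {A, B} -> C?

(A=W12, B=53): violating pairs (2,5) — 1 pair.
(A=W17, B=61): violating pairs (3,4) — 1 pair.
(A=W59, B=53): all 2 rows agree on C — 0 pairs.

2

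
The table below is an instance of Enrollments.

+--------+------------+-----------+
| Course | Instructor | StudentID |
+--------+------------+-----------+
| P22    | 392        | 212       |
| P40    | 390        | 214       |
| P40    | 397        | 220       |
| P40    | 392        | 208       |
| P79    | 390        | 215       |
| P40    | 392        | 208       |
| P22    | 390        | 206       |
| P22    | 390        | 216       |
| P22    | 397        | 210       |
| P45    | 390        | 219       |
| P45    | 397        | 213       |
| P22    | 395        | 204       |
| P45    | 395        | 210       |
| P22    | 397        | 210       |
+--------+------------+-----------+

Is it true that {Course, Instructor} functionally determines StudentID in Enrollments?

No

(Course=P22, Instructor=392): 1 row → StudentID = 212 ✓
(Course=P40, Instructor=390): 1 row → StudentID = 214 ✓
(Course=P40, Instructor=397): 1 row → StudentID = 220 ✓
(Course=P40, Instructor=392): 2 rows → StudentID = 208, 208 ✓
(Course=P79, Instructor=390): 1 row → StudentID = 215 ✓
(Course=P22, Instructor=390): 2 rows → StudentID takes values {206, 216} — violation
(Course=P22, Instructor=397): 2 rows → StudentID = 210, 210 ✓
(Course=P45, Instructor=390): 1 row → StudentID = 219 ✓
(Course=P45, Instructor=397): 1 row → StudentID = 213 ✓
(Course=P22, Instructor=395): 1 row → StudentID = 204 ✓
(Course=P45, Instructor=395): 1 row → StudentID = 210 ✓
Two rows agree on {Course, Instructor} but differ on StudentID, so {Course, Instructor} → StudentID does not hold.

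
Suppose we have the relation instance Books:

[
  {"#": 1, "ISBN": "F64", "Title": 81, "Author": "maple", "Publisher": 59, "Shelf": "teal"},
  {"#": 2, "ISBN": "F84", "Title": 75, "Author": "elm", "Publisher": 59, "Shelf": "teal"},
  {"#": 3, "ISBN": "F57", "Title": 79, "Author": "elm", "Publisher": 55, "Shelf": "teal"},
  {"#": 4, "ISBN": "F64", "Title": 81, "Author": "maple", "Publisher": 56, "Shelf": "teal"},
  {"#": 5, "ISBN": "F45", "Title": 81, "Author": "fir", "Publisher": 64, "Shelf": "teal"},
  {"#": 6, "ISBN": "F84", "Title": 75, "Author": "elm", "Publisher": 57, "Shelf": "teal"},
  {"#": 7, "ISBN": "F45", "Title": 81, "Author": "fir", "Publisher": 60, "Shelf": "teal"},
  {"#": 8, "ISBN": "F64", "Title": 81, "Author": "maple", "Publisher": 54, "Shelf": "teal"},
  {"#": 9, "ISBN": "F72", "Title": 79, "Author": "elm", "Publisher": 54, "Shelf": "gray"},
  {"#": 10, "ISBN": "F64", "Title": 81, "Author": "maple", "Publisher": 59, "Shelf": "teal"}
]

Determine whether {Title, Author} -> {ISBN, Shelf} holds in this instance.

(Title=81, Author=maple): rows 1, 4, 8, 10 → {ISBN,Shelf} = (F64, teal), (F64, teal), (F64, teal), (F64, teal) ✓
(Title=75, Author=elm): rows 2, 6 → {ISBN,Shelf} = (F84, teal), (F84, teal) ✓
(Title=79, Author=elm): rows 3, 9 → {ISBN,Shelf} takes values {(F57, teal), (F72, gray)} — violation
(Title=81, Author=fir): rows 5, 7 → {ISBN,Shelf} = (F45, teal), (F45, teal) ✓
Two rows agree on {Title, Author} but differ on {ISBN, Shelf}, so {Title, Author} -> {ISBN, Shelf} does not hold.

No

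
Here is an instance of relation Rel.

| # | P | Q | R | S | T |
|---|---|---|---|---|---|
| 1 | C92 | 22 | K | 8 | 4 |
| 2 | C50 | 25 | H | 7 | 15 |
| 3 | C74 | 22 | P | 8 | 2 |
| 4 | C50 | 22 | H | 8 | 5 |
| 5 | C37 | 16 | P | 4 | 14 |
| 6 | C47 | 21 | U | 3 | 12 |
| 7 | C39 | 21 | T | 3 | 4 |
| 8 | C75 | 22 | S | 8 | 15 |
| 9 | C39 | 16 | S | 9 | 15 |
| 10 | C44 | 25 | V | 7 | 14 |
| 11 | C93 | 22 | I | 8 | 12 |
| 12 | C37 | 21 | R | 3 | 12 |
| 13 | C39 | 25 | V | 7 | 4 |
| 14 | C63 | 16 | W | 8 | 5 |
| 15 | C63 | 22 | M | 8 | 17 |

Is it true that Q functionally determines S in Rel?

No

Q=22: rows 1, 3, 4, 8, 11, 15 → S = 8, 8, 8, 8, 8, 8 ✓
Q=25: rows 2, 10, 13 → S = 7, 7, 7 ✓
Q=16: rows 5, 9, 14 → S takes values {4, 9, 8} — violation
Q=21: rows 6, 7, 12 → S = 3, 3, 3 ✓
Two rows agree on Q but differ on S, so Q -> S does not hold.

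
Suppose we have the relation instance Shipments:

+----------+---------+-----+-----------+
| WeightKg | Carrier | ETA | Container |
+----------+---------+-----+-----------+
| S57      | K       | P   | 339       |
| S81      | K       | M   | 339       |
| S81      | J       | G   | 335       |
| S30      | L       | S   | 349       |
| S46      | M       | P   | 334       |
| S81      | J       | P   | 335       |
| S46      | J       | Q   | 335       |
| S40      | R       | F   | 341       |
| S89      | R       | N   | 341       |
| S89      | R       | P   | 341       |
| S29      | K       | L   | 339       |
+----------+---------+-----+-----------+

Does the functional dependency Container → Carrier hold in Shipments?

Container=339: 3 rows → Carrier = K, K, K ✓
Container=335: 3 rows → Carrier = J, J, J ✓
Container=349: 1 row → Carrier = L ✓
Container=334: 1 row → Carrier = M ✓
Container=341: 3 rows → Carrier = R, R, R ✓
Every Container value is associated with a single Carrier value, so Container → Carrier holds.

Yes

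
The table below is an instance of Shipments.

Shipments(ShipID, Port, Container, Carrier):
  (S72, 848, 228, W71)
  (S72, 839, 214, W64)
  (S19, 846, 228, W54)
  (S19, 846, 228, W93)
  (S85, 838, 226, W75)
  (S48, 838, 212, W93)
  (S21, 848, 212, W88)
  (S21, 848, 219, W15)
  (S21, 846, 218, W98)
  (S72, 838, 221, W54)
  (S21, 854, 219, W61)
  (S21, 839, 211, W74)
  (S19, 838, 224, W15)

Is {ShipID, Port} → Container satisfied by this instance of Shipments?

No

(ShipID=S72, Port=848): 1 row → Container = 228 ✓
(ShipID=S72, Port=839): 1 row → Container = 214 ✓
(ShipID=S19, Port=846): 2 rows → Container = 228, 228 ✓
(ShipID=S85, Port=838): 1 row → Container = 226 ✓
(ShipID=S48, Port=838): 1 row → Container = 212 ✓
(ShipID=S21, Port=848): 2 rows → Container takes values {212, 219} — violation
(ShipID=S21, Port=846): 1 row → Container = 218 ✓
(ShipID=S72, Port=838): 1 row → Container = 221 ✓
(ShipID=S21, Port=854): 1 row → Container = 219 ✓
(ShipID=S21, Port=839): 1 row → Container = 211 ✓
(ShipID=S19, Port=838): 1 row → Container = 224 ✓
Two rows agree on {ShipID, Port} but differ on Container, so {ShipID, Port} → Container does not hold.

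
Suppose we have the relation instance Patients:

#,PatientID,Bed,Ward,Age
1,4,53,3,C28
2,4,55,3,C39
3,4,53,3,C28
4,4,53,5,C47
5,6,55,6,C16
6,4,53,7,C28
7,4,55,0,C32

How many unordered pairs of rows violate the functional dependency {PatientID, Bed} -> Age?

4

(PatientID=4, Bed=53): violating pairs (1,4), (3,4), (4,6) — 3 pairs.
(PatientID=4, Bed=55): violating pairs (2,7) — 1 pair.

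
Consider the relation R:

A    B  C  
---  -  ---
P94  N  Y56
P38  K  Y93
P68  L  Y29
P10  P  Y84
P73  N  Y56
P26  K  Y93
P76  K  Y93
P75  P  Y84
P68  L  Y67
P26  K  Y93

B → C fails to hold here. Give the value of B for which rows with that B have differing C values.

B=N: 2 rows → C = Y56, Y56 ✓
B=K: 4 rows → C = Y93, Y93, Y93, Y93 ✓
B=L: 2 rows → C takes values {Y29, Y67} — violation
B=P: 2 rows → C = Y84, Y84 ✓
The only B value with inconsistent C is B=L.

L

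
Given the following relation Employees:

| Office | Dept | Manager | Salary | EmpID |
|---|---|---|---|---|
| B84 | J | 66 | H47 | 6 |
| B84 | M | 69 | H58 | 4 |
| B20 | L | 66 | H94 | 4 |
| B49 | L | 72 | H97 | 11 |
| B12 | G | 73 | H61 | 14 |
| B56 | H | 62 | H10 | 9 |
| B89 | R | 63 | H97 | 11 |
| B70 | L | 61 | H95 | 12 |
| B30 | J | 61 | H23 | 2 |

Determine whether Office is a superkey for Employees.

No

Two distinct rows share Office=B84, so Office does not determine every attribute — not a superkey.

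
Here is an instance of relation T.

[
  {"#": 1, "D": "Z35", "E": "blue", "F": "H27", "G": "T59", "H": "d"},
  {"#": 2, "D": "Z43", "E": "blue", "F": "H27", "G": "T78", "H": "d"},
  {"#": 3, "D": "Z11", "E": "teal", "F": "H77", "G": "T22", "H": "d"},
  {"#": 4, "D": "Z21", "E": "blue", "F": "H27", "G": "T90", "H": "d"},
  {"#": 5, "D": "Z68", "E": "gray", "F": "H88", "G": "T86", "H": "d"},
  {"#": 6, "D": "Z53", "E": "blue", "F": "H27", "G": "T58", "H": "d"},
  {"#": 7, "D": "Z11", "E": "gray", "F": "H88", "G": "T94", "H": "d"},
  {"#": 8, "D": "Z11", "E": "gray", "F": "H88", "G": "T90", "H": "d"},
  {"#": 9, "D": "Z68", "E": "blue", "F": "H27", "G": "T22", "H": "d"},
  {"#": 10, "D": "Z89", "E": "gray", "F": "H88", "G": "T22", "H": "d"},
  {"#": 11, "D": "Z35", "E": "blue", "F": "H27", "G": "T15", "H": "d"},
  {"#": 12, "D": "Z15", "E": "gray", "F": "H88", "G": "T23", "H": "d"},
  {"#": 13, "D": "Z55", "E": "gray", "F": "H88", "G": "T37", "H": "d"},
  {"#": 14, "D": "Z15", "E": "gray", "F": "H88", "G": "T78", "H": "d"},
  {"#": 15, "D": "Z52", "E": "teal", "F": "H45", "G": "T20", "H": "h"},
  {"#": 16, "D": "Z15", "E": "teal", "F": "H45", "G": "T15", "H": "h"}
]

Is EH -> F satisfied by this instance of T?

(E=blue, H=d): rows 1, 2, 4, 6, 9, 11 → F = H27, H27, H27, H27, H27, H27 ✓
(E=teal, H=d): row 3 → F = H77 ✓
(E=gray, H=d): rows 5, 7, 8, 10, 12, 13, 14 → F = H88, H88, H88, H88, H88, H88, H88 ✓
(E=teal, H=h): rows 15, 16 → F = H45, H45 ✓
Every EH value is associated with a single F value, so EH -> F holds.

Yes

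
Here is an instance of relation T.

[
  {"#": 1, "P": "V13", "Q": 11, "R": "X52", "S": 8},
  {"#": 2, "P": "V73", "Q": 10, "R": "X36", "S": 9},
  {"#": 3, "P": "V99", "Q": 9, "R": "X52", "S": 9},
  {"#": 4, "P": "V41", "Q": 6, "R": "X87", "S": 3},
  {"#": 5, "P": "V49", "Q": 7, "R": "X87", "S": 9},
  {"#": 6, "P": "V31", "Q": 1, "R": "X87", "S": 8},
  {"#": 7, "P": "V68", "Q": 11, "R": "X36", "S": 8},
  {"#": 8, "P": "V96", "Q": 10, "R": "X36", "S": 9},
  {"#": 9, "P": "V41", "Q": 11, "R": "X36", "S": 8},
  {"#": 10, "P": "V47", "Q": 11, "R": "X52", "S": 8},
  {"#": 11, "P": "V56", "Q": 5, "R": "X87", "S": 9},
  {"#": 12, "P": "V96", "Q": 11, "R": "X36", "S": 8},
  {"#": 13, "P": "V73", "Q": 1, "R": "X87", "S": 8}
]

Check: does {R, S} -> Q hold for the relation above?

(R=X52, S=8): rows 1, 10 → Q = 11, 11 ✓
(R=X36, S=9): rows 2, 8 → Q = 10, 10 ✓
(R=X52, S=9): row 3 → Q = 9 ✓
(R=X87, S=3): row 4 → Q = 6 ✓
(R=X87, S=9): rows 5, 11 → Q takes values {7, 5} — violation
(R=X87, S=8): rows 6, 13 → Q = 1, 1 ✓
(R=X36, S=8): rows 7, 9, 12 → Q = 11, 11, 11 ✓
Two rows agree on {R, S} but differ on Q, so {R, S} -> Q does not hold.

No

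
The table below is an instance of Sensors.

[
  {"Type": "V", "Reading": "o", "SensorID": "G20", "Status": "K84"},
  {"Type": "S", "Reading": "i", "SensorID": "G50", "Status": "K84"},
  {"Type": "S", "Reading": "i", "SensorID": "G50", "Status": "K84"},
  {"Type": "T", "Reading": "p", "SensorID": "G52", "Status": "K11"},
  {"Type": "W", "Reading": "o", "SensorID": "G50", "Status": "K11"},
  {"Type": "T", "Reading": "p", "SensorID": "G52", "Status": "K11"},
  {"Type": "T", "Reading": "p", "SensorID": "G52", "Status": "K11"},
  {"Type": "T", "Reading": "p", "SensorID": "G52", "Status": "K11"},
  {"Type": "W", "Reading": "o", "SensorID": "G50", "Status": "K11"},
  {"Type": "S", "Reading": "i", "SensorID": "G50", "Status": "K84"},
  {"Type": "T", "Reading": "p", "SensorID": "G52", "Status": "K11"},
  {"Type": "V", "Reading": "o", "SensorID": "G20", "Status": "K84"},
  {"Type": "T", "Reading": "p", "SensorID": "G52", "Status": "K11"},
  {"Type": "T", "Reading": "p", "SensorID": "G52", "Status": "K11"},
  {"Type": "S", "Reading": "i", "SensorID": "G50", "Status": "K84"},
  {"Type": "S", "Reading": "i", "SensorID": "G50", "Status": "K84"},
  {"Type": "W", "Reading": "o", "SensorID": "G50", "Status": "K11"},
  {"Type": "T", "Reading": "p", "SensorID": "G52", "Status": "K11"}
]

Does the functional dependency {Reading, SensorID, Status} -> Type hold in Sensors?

Yes

(Reading=o, SensorID=G20, Status=K84): 2 rows → Type = V, V ✓
(Reading=i, SensorID=G50, Status=K84): 5 rows → Type = S, S, S, S, S ✓
(Reading=p, SensorID=G52, Status=K11): 8 rows → Type = T, T, T, T, T, T, T, T ✓
(Reading=o, SensorID=G50, Status=K11): 3 rows → Type = W, W, W ✓
Every {Reading, SensorID, Status} value is associated with a single Type value, so {Reading, SensorID, Status} -> Type holds.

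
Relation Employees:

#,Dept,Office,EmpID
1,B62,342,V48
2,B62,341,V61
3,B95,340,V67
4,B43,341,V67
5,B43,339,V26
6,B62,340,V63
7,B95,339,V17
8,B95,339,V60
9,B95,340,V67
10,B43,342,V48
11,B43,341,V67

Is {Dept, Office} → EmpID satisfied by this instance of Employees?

No

(Dept=B62, Office=342): row 1 → EmpID = V48 ✓
(Dept=B62, Office=341): row 2 → EmpID = V61 ✓
(Dept=B95, Office=340): rows 3, 9 → EmpID = V67, V67 ✓
(Dept=B43, Office=341): rows 4, 11 → EmpID = V67, V67 ✓
(Dept=B43, Office=339): row 5 → EmpID = V26 ✓
(Dept=B62, Office=340): row 6 → EmpID = V63 ✓
(Dept=B95, Office=339): rows 7, 8 → EmpID takes values {V17, V60} — violation
(Dept=B43, Office=342): row 10 → EmpID = V48 ✓
Two rows agree on {Dept, Office} but differ on EmpID, so {Dept, Office} → EmpID does not hold.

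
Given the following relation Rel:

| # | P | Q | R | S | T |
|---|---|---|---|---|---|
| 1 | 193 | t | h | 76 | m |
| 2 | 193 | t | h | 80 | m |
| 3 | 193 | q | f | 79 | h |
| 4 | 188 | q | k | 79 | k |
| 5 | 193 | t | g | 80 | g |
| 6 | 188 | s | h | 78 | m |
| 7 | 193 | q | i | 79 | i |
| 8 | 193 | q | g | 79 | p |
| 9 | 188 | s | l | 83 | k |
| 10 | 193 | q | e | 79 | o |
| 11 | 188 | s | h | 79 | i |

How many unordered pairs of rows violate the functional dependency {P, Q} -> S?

5

(P=193, Q=t): violating pairs (1,2), (1,5) — 2 pairs.
(P=193, Q=q): all 4 rows agree on S — 0 pairs.
(P=188, Q=s): violating pairs (6,9), (6,11), (9,11) — 3 pairs.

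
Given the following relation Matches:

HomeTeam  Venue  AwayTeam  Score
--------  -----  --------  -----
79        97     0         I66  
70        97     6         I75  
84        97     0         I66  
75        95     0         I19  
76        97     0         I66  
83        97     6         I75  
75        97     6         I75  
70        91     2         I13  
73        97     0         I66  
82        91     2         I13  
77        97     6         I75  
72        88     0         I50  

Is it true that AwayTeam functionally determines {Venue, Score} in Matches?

AwayTeam=0: 6 rows → {Venue,Score} takes values {(97, I66), (95, I19), (88, I50)} — violation
AwayTeam=6: 4 rows → {Venue,Score} = (97, I75), (97, I75), (97, I75), (97, I75) ✓
AwayTeam=2: 2 rows → {Venue,Score} = (91, I13), (91, I13) ✓
Two rows agree on AwayTeam but differ on {Venue, Score}, so AwayTeam → {Venue, Score} does not hold.

No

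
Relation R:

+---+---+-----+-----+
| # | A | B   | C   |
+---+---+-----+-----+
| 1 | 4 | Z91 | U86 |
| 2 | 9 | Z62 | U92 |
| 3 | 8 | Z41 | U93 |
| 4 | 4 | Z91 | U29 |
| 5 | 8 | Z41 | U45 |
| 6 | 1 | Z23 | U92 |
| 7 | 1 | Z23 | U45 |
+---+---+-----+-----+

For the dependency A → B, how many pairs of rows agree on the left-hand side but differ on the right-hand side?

A=4: all 2 rows agree on B — 0 pairs.
A=8: all 2 rows agree on B — 0 pairs.
A=1: all 2 rows agree on B — 0 pairs.

0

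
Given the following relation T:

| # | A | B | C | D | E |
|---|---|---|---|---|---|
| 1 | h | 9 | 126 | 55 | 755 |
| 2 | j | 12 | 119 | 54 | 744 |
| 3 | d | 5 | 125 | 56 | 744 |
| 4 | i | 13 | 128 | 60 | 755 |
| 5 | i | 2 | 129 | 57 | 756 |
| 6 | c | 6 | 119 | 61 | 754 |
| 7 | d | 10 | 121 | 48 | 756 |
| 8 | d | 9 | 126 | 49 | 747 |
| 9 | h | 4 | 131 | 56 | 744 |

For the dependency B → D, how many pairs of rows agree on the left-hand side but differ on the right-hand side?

1

B=9: violating pairs (1,8) — 1 pair.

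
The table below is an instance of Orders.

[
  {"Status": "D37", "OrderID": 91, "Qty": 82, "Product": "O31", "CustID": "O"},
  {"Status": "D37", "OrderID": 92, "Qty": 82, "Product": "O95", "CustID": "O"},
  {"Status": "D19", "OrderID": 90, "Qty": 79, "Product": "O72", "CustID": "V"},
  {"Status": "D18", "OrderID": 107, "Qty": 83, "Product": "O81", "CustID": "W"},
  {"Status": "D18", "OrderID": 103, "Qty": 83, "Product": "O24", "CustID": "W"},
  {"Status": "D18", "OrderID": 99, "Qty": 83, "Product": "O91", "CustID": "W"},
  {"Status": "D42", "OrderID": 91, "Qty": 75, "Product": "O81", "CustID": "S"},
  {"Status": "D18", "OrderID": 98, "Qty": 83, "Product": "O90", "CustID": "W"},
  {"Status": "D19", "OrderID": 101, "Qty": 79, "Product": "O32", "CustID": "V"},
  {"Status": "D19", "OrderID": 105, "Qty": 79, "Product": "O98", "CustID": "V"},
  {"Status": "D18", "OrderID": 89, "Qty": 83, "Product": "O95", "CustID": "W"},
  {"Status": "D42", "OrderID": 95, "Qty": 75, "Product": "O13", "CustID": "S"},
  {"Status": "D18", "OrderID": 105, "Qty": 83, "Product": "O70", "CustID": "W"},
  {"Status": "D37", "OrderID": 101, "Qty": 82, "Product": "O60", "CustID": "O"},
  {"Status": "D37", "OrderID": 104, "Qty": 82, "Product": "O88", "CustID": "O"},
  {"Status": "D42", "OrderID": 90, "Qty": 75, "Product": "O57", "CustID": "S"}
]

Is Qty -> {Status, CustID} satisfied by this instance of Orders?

Yes

Qty=82: 4 rows → {Status,CustID} = (D37, O), (D37, O), (D37, O), (D37, O) ✓
Qty=79: 3 rows → {Status,CustID} = (D19, V), (D19, V), (D19, V) ✓
Qty=83: 6 rows → {Status,CustID} = (D18, W), (D18, W), (D18, W), (D18, W), (D18, W), (D18, W) ✓
Qty=75: 3 rows → {Status,CustID} = (D42, S), (D42, S), (D42, S) ✓
Every Qty value is associated with a single {Status, CustID} value, so Qty -> {Status, CustID} holds.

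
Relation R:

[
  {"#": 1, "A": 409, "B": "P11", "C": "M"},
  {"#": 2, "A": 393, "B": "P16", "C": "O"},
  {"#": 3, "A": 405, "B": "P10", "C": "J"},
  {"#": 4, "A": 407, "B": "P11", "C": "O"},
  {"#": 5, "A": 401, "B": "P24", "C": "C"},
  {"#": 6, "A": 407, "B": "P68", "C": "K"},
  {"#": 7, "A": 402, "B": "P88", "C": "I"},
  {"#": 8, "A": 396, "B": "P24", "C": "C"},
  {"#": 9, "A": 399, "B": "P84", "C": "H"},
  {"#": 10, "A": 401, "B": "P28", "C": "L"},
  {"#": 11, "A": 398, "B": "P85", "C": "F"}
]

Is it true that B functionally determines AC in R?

B=P11: rows 1, 4 → {A,C} takes values {(409, M), (407, O)} — violation
B=P16: row 2 → {A,C} = (393, O) ✓
B=P10: row 3 → {A,C} = (405, J) ✓
B=P24: rows 5, 8 → {A,C} takes values {(401, C), (396, C)} — violation
B=P68: row 6 → {A,C} = (407, K) ✓
B=P88: row 7 → {A,C} = (402, I) ✓
B=P84: row 9 → {A,C} = (399, H) ✓
B=P28: row 10 → {A,C} = (401, L) ✓
B=P85: row 11 → {A,C} = (398, F) ✓
Two rows agree on B but differ on AC, so B -> AC does not hold.

No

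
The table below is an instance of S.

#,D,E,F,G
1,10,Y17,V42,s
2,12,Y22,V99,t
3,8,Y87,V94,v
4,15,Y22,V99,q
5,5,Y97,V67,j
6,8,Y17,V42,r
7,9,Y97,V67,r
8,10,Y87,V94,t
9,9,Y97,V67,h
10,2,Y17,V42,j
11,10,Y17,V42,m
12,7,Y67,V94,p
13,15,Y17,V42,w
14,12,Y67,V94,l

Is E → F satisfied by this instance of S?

Yes

E=Y17: rows 1, 6, 10, 11, 13 → F = V42, V42, V42, V42, V42 ✓
E=Y22: rows 2, 4 → F = V99, V99 ✓
E=Y87: rows 3, 8 → F = V94, V94 ✓
E=Y97: rows 5, 7, 9 → F = V67, V67, V67 ✓
E=Y67: rows 12, 14 → F = V94, V94 ✓
Every E value is associated with a single F value, so E → F holds.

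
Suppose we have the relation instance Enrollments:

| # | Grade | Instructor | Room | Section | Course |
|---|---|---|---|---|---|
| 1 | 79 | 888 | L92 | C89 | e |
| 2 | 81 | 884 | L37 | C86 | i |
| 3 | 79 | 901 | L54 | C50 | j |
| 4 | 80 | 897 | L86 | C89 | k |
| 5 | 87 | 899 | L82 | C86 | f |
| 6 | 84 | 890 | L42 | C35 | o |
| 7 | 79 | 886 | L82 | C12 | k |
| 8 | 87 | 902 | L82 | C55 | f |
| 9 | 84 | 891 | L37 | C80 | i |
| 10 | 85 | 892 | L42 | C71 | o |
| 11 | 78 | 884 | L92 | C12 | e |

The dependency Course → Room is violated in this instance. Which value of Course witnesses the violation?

Course=e: rows 1, 11 → Room = L92, L92 ✓
Course=i: rows 2, 9 → Room = L37, L37 ✓
Course=j: row 3 → Room = L54 ✓
Course=k: rows 4, 7 → Room takes values {L86, L82} — violation
Course=f: rows 5, 8 → Room = L82, L82 ✓
Course=o: rows 6, 10 → Room = L42, L42 ✓
The only Course value with inconsistent Room is Course=k.

k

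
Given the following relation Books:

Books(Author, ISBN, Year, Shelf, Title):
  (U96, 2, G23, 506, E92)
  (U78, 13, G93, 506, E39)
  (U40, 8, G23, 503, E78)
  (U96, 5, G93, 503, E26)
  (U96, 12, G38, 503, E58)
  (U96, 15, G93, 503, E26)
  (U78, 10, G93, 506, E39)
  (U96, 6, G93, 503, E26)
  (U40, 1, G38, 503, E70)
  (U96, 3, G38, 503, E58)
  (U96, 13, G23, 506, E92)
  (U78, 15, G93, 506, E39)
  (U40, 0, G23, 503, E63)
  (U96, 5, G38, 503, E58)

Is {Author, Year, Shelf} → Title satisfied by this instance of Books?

No

(Author=U96, Year=G23, Shelf=506): 2 rows → Title = E92, E92 ✓
(Author=U78, Year=G93, Shelf=506): 3 rows → Title = E39, E39, E39 ✓
(Author=U40, Year=G23, Shelf=503): 2 rows → Title takes values {E78, E63} — violation
(Author=U96, Year=G93, Shelf=503): 3 rows → Title = E26, E26, E26 ✓
(Author=U96, Year=G38, Shelf=503): 3 rows → Title = E58, E58, E58 ✓
(Author=U40, Year=G38, Shelf=503): 1 row → Title = E70 ✓
Two rows agree on {Author, Year, Shelf} but differ on Title, so {Author, Year, Shelf} → Title does not hold.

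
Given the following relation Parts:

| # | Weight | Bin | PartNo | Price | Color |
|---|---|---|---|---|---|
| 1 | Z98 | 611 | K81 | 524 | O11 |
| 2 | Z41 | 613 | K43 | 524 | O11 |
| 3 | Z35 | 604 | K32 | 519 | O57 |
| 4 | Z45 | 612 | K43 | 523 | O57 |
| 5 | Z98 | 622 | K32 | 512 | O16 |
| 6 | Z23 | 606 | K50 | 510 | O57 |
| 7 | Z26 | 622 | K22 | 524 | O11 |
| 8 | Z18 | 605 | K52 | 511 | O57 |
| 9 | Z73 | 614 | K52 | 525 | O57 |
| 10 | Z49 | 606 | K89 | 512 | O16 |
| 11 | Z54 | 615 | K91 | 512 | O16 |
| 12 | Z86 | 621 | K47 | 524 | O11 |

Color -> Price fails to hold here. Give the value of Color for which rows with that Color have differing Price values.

Color=O11: rows 1, 2, 7, 12 → Price = 524, 524, 524, 524 ✓
Color=O57: rows 3, 4, 6, 8, 9 → Price takes values {519, 523, 510, 511, 525} — violation
Color=O16: rows 5, 10, 11 → Price = 512, 512, 512 ✓
The only Color value with inconsistent Price is Color=O57.

O57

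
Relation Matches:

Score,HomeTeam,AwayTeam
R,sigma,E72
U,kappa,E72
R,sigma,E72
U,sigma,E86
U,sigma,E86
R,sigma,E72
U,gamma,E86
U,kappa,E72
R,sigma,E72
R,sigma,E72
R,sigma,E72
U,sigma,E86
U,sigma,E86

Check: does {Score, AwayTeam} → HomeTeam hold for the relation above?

No

(Score=R, AwayTeam=E72): 6 rows → HomeTeam = sigma, sigma, sigma, sigma, sigma, sigma ✓
(Score=U, AwayTeam=E72): 2 rows → HomeTeam = kappa, kappa ✓
(Score=U, AwayTeam=E86): 5 rows → HomeTeam takes values {sigma, gamma} — violation
Two rows agree on {Score, AwayTeam} but differ on HomeTeam, so {Score, AwayTeam} → HomeTeam does not hold.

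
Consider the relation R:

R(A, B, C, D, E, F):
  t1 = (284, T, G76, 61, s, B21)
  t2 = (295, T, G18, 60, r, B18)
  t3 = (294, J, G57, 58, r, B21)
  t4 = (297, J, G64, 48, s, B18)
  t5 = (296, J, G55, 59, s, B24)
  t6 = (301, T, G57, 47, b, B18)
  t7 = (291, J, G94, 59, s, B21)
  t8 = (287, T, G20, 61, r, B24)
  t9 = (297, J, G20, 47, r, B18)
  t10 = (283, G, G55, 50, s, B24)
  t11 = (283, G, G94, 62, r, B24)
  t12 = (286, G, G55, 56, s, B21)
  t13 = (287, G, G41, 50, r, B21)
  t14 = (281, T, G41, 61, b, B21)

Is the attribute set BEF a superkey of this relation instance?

All 14 rows have distinct BEF values, so BEF → (all attributes) holds and BEF is a superkey.

Yes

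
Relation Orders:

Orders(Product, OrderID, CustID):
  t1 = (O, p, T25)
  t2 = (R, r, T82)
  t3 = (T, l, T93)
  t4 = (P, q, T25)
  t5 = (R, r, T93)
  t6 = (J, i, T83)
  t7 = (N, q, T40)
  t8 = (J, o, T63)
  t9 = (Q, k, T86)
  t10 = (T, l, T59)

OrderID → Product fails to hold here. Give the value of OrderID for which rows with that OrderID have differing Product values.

OrderID=p: row 1 → Product = O ✓
OrderID=r: rows 2, 5 → Product = R, R ✓
OrderID=l: rows 3, 10 → Product = T, T ✓
OrderID=q: rows 4, 7 → Product takes values {P, N} — violation
OrderID=i: row 6 → Product = J ✓
OrderID=o: row 8 → Product = J ✓
OrderID=k: row 9 → Product = Q ✓
The only OrderID value with inconsistent Product is OrderID=q.

q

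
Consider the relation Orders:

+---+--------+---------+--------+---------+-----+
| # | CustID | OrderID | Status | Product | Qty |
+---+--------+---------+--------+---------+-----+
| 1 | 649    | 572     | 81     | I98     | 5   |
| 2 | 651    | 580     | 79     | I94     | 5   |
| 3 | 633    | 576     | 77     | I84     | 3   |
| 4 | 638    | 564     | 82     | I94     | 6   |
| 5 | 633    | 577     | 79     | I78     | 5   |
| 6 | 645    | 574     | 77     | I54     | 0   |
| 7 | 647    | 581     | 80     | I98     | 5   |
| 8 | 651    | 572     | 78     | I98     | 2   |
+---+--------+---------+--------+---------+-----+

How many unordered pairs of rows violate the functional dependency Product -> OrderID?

Product=I98: violating pairs (1,7), (7,8) — 2 pairs.
Product=I94: violating pairs (2,4) — 1 pair.

3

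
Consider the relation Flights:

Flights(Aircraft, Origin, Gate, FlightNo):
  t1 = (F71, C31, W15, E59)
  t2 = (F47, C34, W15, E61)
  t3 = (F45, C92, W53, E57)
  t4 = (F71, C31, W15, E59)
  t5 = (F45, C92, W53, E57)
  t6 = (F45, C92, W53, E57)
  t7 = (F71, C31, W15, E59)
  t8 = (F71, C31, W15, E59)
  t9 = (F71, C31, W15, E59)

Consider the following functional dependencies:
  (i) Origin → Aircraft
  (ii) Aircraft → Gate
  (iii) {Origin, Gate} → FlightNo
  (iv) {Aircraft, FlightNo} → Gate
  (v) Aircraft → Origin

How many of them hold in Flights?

5

(i) Origin → Aircraft: every LHS value maps to a single RHS value — holds.
(ii) Aircraft → Gate: every LHS value maps to a single RHS value — holds.
(iii) {Origin, Gate} → FlightNo: every LHS value maps to a single RHS value — holds.
(iv) {Aircraft, FlightNo} → Gate: every LHS value maps to a single RHS value — holds.
(v) Aircraft → Origin: every LHS value maps to a single RHS value — holds.
5 of the 5 dependencies hold.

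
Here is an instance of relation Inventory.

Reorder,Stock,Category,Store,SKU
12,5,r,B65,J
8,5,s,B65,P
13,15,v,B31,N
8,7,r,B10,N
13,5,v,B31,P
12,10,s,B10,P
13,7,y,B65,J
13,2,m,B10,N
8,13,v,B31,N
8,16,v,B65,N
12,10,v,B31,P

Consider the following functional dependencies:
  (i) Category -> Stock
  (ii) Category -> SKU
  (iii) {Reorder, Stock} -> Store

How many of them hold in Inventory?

0

(i) Category -> Stock: Category=r: 2 rows → Stock takes values {5, 7} — violation; Category=s: 2 rows → Stock takes values {5, 10} — violation; Category=v: 5 rows → Stock takes values {15, 5, 13, 16, 10} — violation — fails.
(ii) Category -> SKU: Category=r: 2 rows → SKU takes values {J, N} — violation; Category=v: 5 rows → SKU takes values {N, P} — violation — fails.
(iii) {Reorder, Stock} -> Store: (Reorder=12, Stock=10): 2 rows → Store takes values {B10, B31} — violation — fails.
None of the 3 dependencies hold.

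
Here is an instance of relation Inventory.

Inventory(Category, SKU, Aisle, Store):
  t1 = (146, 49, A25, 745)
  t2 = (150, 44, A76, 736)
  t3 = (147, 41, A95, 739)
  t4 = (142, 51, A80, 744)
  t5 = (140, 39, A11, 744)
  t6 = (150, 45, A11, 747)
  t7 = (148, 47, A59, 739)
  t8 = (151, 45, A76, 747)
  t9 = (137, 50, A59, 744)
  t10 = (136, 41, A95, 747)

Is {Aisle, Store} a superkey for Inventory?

All 10 rows have distinct {Aisle, Store} values, so {Aisle, Store} → (all attributes) holds and {Aisle, Store} is a superkey.

Yes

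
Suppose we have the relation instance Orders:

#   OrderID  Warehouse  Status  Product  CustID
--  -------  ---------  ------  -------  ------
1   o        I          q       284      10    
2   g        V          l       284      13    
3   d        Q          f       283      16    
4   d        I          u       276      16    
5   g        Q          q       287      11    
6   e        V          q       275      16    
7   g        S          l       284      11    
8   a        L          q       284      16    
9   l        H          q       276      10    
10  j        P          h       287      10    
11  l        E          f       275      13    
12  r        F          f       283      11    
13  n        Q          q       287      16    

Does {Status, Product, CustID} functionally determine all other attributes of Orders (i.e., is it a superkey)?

All 13 rows have distinct {Status, Product, CustID} values, so {Status, Product, CustID} → (all attributes) holds and {Status, Product, CustID} is a superkey.

Yes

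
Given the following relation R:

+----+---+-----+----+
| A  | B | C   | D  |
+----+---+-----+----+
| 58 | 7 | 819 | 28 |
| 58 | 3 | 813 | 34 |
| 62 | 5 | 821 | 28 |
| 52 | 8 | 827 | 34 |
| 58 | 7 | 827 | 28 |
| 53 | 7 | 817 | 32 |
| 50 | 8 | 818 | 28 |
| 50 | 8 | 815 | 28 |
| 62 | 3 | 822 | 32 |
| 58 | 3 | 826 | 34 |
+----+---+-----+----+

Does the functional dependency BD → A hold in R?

(B=7, D=28): 2 rows → A = 58, 58 ✓
(B=3, D=34): 2 rows → A = 58, 58 ✓
(B=5, D=28): 1 row → A = 62 ✓
(B=8, D=34): 1 row → A = 52 ✓
(B=7, D=32): 1 row → A = 53 ✓
(B=8, D=28): 2 rows → A = 50, 50 ✓
(B=3, D=32): 1 row → A = 62 ✓
Every BD value is associated with a single A value, so BD → A holds.

Yes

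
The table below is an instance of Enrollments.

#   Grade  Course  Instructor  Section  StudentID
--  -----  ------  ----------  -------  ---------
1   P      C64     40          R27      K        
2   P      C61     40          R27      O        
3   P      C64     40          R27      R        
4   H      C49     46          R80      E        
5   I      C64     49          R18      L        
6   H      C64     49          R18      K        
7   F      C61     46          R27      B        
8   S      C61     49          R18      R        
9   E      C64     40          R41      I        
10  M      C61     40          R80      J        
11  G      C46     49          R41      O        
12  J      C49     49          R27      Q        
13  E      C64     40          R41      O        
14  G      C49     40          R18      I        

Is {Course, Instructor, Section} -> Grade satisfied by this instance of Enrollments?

No

(Course=C64, Instructor=40, Section=R27): rows 1, 3 → Grade = P, P ✓
(Course=C61, Instructor=40, Section=R27): row 2 → Grade = P ✓
(Course=C49, Instructor=46, Section=R80): row 4 → Grade = H ✓
(Course=C64, Instructor=49, Section=R18): rows 5, 6 → Grade takes values {I, H} — violation
(Course=C61, Instructor=46, Section=R27): row 7 → Grade = F ✓
(Course=C61, Instructor=49, Section=R18): row 8 → Grade = S ✓
(Course=C64, Instructor=40, Section=R41): rows 9, 13 → Grade = E, E ✓
(Course=C61, Instructor=40, Section=R80): row 10 → Grade = M ✓
(Course=C46, Instructor=49, Section=R41): row 11 → Grade = G ✓
(Course=C49, Instructor=49, Section=R27): row 12 → Grade = J ✓
(Course=C49, Instructor=40, Section=R18): row 14 → Grade = G ✓
Two rows agree on {Course, Instructor, Section} but differ on Grade, so {Course, Instructor, Section} -> Grade does not hold.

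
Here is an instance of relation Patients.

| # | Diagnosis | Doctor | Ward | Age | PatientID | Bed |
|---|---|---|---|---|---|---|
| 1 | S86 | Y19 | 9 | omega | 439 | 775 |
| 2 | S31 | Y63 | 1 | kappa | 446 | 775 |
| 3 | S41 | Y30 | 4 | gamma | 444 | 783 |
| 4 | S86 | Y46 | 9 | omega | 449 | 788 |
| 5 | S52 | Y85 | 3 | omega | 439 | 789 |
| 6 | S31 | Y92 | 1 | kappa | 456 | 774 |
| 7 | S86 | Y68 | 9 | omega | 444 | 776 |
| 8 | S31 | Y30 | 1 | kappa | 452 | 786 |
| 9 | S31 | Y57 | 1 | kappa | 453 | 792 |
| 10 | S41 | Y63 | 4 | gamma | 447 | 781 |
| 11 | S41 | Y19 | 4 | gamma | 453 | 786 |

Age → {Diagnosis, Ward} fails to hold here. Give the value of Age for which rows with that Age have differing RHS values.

Age=omega: rows 1, 4, 5, 7 → {Diagnosis,Ward} takes values {(S86, 9), (S52, 3)} — violation
Age=kappa: rows 2, 6, 8, 9 → {Diagnosis,Ward} = (S31, 1), (S31, 1), (S31, 1), (S31, 1) ✓
Age=gamma: rows 3, 10, 11 → {Diagnosis,Ward} = (S41, 4), (S41, 4), (S41, 4) ✓
The only Age value with inconsistent RHS is Age=omega.

omega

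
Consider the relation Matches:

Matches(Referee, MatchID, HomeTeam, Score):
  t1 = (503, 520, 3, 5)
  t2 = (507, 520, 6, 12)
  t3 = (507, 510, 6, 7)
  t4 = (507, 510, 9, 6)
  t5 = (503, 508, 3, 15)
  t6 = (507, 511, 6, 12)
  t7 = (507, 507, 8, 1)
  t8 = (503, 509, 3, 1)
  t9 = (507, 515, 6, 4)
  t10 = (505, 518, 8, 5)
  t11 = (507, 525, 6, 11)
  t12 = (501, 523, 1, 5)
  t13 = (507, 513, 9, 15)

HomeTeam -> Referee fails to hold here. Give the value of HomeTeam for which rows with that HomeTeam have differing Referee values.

8

HomeTeam=3: rows 1, 5, 8 → Referee = 503, 503, 503 ✓
HomeTeam=6: rows 2, 3, 6, 9, 11 → Referee = 507, 507, 507, 507, 507 ✓
HomeTeam=9: rows 4, 13 → Referee = 507, 507 ✓
HomeTeam=8: rows 7, 10 → Referee takes values {507, 505} — violation
HomeTeam=1: row 12 → Referee = 501 ✓
The only HomeTeam value with inconsistent Referee is HomeTeam=8.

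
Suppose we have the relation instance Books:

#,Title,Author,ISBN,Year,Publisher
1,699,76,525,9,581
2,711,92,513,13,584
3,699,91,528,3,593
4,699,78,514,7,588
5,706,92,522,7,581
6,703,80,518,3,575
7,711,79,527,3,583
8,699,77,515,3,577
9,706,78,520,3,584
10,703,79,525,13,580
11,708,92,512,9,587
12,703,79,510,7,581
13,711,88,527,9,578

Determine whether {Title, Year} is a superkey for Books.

Rows 3 and 8 have the same {Title, Year} value (Title=699, Year=3) but are distinct tuples, so {Title, Year} does not determine every attribute — not a superkey.

No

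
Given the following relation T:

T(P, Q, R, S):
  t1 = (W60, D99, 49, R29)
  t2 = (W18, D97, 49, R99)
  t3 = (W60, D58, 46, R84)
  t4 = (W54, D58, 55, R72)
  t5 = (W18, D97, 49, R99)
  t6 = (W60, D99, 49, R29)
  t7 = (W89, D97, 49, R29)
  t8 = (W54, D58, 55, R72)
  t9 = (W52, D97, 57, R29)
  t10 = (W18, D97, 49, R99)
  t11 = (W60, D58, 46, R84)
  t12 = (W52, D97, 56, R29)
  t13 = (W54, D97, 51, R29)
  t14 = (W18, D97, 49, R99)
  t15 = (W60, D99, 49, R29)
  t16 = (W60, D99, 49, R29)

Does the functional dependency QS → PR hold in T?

No

(Q=D99, S=R29): rows 1, 6, 15, 16 → {P,R} = (W60, 49), (W60, 49), (W60, 49), (W60, 49) ✓
(Q=D97, S=R99): rows 2, 5, 10, 14 → {P,R} = (W18, 49), (W18, 49), (W18, 49), (W18, 49) ✓
(Q=D58, S=R84): rows 3, 11 → {P,R} = (W60, 46), (W60, 46) ✓
(Q=D58, S=R72): rows 4, 8 → {P,R} = (W54, 55), (W54, 55) ✓
(Q=D97, S=R29): rows 7, 9, 12, 13 → {P,R} takes values {(W89, 49), (W52, 57), (W52, 56), (W54, 51)} — violation
Two rows agree on QS but differ on PR, so QS → PR does not hold.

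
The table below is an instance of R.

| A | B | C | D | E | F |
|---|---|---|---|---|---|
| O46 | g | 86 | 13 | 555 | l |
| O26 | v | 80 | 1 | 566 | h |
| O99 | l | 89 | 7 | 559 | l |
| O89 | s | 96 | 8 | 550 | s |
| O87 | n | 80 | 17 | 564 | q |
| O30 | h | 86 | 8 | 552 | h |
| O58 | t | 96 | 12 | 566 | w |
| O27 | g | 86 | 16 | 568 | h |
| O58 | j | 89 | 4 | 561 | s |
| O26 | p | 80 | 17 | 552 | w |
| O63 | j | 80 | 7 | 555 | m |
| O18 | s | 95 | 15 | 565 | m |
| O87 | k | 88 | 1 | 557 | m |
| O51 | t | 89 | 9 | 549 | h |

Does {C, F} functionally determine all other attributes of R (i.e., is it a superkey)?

No

Two distinct rows share (C=86, F=h), so {C, F} does not determine every attribute — not a superkey.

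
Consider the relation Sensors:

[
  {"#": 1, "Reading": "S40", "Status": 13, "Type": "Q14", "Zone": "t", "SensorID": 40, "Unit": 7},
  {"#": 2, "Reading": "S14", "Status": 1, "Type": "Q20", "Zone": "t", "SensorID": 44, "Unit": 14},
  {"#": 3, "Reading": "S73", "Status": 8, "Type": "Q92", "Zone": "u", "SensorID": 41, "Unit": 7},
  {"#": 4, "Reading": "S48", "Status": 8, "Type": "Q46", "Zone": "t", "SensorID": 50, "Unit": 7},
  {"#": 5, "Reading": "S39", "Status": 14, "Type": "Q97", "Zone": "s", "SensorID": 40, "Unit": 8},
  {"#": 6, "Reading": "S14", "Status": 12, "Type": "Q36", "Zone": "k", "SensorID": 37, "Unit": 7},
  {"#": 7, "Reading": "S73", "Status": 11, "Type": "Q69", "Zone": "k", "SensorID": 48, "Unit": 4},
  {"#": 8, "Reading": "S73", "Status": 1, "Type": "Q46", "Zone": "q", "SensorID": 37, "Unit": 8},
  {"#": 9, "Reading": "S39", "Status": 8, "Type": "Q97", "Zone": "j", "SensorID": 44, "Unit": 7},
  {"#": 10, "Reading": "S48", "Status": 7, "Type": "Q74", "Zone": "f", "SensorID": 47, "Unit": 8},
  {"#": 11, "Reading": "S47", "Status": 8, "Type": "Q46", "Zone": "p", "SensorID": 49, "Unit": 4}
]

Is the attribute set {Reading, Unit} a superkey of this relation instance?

Yes

All 11 rows have distinct {Reading, Unit} values, so {Reading, Unit} → (all attributes) holds and {Reading, Unit} is a superkey.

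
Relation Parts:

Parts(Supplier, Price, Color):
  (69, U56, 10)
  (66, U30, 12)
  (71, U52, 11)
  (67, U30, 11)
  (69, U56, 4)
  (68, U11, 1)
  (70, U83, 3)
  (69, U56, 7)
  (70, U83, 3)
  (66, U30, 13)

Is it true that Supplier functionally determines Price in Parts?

Yes

Supplier=69: 3 rows → Price = U56, U56, U56 ✓
Supplier=66: 2 rows → Price = U30, U30 ✓
Supplier=71: 1 row → Price = U52 ✓
Supplier=67: 1 row → Price = U30 ✓
Supplier=68: 1 row → Price = U11 ✓
Supplier=70: 2 rows → Price = U83, U83 ✓
Every Supplier value is associated with a single Price value, so Supplier → Price holds.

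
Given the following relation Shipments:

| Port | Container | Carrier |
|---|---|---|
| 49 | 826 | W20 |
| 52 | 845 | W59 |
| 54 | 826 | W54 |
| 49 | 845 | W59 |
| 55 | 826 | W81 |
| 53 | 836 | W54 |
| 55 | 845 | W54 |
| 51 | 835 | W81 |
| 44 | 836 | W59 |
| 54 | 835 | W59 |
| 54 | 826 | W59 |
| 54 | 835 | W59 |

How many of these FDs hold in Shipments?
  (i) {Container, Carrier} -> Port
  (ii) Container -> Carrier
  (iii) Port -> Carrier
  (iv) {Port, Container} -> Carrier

(i) {Container, Carrier} -> Port: (Container=845, Carrier=W59): 2 rows → Port takes values {52, 49} — violation — fails.
(ii) Container -> Carrier: Container=826: 4 rows → Carrier takes values {W20, W54, W81, W59} — violation; Container=845: 3 rows → Carrier takes values {W59, W54} — violation; Container=836: 2 rows → Carrier takes values {W54, W59} — violation; Container=835: 3 rows → Carrier takes values {W81, W59} — violation — fails.
(iii) Port -> Carrier: Port=49: 2 rows → Carrier takes values {W20, W59} — violation; Port=54: 4 rows → Carrier takes values {W54, W59} — violation; Port=55: 2 rows → Carrier takes values {W81, W54} — violation — fails.
(iv) {Port, Container} -> Carrier: (Port=54, Container=826): 2 rows → Carrier takes values {W54, W59} — violation — fails.
None of the 4 dependencies hold.

0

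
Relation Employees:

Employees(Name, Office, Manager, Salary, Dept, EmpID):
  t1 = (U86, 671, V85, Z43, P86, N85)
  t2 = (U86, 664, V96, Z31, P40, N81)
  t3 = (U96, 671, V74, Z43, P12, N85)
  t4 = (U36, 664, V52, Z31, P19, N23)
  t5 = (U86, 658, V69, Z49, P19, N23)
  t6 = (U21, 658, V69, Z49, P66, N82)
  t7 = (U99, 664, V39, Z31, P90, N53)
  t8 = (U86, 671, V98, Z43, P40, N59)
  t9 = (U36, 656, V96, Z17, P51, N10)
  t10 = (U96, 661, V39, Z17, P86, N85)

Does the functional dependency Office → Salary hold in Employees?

Office=671: rows 1, 3, 8 → Salary = Z43, Z43, Z43 ✓
Office=664: rows 2, 4, 7 → Salary = Z31, Z31, Z31 ✓
Office=658: rows 5, 6 → Salary = Z49, Z49 ✓
Office=656: row 9 → Salary = Z17 ✓
Office=661: row 10 → Salary = Z17 ✓
Every Office value is associated with a single Salary value, so Office → Salary holds.

Yes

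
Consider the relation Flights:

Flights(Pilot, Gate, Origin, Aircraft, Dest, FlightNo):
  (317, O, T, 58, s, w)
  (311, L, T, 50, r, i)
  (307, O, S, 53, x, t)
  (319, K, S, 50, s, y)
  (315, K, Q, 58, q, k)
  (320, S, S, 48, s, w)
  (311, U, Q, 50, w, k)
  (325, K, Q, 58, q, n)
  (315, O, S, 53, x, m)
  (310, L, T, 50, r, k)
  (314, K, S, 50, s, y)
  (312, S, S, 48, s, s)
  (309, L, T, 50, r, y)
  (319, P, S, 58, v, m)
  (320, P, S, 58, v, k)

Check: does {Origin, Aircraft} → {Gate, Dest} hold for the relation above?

Yes

(Origin=T, Aircraft=58): 1 row → {Gate,Dest} = (O, s) ✓
(Origin=T, Aircraft=50): 3 rows → {Gate,Dest} = (L, r), (L, r), (L, r) ✓
(Origin=S, Aircraft=53): 2 rows → {Gate,Dest} = (O, x), (O, x) ✓
(Origin=S, Aircraft=50): 2 rows → {Gate,Dest} = (K, s), (K, s) ✓
(Origin=Q, Aircraft=58): 2 rows → {Gate,Dest} = (K, q), (K, q) ✓
(Origin=S, Aircraft=48): 2 rows → {Gate,Dest} = (S, s), (S, s) ✓
(Origin=Q, Aircraft=50): 1 row → {Gate,Dest} = (U, w) ✓
(Origin=S, Aircraft=58): 2 rows → {Gate,Dest} = (P, v), (P, v) ✓
Every {Origin, Aircraft} value is associated with a single {Gate, Dest} value, so {Origin, Aircraft} → {Gate, Dest} holds.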